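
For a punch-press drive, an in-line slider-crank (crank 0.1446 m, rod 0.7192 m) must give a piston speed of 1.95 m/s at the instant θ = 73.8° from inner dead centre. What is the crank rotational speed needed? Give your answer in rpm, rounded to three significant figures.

127

For an in-line slider-crank, |v_piston| = rω|sinθ|·[1 + r cosθ/√(L² − r² sin²θ)].
With r = 0.1446 m, L = 0.7192 m, θ = 73.8°: the bracketed kinematic factor |dx/dθ| = 0.1468 m.
ω = v/|dx/dθ| = 1.95/0.1468 = 13.284 rad/s.
N = 60ω/(2π) = 126.85 rpm.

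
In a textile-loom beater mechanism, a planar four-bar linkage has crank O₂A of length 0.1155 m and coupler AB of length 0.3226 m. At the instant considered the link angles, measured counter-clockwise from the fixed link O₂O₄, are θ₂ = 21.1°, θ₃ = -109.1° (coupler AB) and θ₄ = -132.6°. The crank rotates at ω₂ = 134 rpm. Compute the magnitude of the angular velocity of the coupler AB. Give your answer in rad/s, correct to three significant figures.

ω₂ = 14.03 rad/s (from 134 rpm).
Differentiating the loop-closure r₂e^{iθ₂}+r₃e^{iθ₃}=r₁+r₄e^{iθ₄} gives r₂ω₂e^{iθ₂}+r₃ω₃e^{iθ₃}=r₄ω₄e^{iθ₄}.
Eliminating the other unknown: ω₃ = r₂ω₂ sin(θ₄−θ₂) / [r₃ sin(θ₃−θ₄)].
Numerator sine = -0.44307; denominator sine = +0.39875.
Result = 0.1155·14.03·(-0.44307) / (0.3226·(+0.39875)) = -5.5825 rad/s; magnitude 5.5825 rad/s.

5.58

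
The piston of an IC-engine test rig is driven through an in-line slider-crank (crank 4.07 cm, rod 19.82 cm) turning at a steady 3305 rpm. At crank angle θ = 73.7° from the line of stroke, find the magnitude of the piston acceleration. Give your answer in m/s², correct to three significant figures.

ω = 2π·3305/60 = 346.1 rad/s
x(θ) = r cosθ + √(L² − r² sin²θ); with ω constant, a = ω²·d²x/dθ².
d²x/dθ² = −r cosθ − r²(cos2θ)/√u − r⁴ sin²2θ/(4u^{3/2}),  u = L² − r² sin²θ = 0.0377572 m².
Substituting r = 0.0407 m, L = 0.1982 m, θ = 73.7°: d²x/dθ² = -0.0042685 m.
a = ω²·d²x/dθ² = (346.1)²·(-0.0042685) = -511.3 m/s²;  |a| = 511.3 m/s².

511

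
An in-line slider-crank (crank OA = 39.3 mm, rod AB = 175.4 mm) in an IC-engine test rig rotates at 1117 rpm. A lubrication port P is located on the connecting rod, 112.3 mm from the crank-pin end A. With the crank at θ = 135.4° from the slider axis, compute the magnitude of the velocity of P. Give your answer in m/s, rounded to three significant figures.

ω = 117 rad/s.  Crank-pin speed |V_A| = rω = 4.597 m/s, perpendicular to OA.
Rod angle: sinφ = −(r/L) sinθ ⇒ φ = -9.052°; ω_rod = −rω cosθ/√(L²−r²sin²θ) = +18.897 rad/s.
V_P = V_A + ω_rod × AP, with AP = 0.1123 m along the rod.
Components: V_Px = −rω sinθ − a·ω_rod·sinφ = -2.8939 m/s;  V_Py = rω cosθ + a·ω_rod·cosφ = -1.1775 m/s.
|V_P| = √(V_Px² + V_Py²) = 3.1243 m/s.

3.12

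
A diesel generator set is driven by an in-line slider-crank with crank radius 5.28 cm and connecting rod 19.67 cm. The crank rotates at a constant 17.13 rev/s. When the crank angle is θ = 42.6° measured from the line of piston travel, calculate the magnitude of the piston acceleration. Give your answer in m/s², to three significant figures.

ω = 2π·17.1 = 107.6 rad/s
x(θ) = r cosθ + √(L² − r² sin²θ); with ω constant, a = ω²·d²x/dθ².
d²x/dθ² = −r cosθ − r²(cos2θ)/√u − r⁴ sin²2θ/(4u^{3/2}),  u = L² − r² sin²θ = 0.0374136 m².
Substituting r = 0.0528 m, L = 0.1967 m, θ = 42.6°: d²x/dθ² = -0.040339 m.
a = ω²·d²x/dθ² = (107.6)²·(-0.040339) = -467.3 m/s²;  |a| = 467.3 m/s².

467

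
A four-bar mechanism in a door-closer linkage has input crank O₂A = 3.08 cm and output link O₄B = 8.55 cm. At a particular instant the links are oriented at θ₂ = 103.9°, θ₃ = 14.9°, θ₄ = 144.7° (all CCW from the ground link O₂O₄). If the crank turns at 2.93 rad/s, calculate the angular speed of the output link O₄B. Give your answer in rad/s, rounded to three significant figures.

ω₂ = 2.93 rad/s
Differentiating the loop-closure r₂e^{iθ₂}+r₃e^{iθ₃}=r₁+r₄e^{iθ₄} gives r₂ω₂e^{iθ₂}+r₃ω₃e^{iθ₃}=r₄ω₄e^{iθ₄}.
Eliminating the other unknown: ω₄ = r₂ω₂ sin(θ₂−θ₃) / [r₄ sin(θ₄−θ₃)].
Numerator sine = +0.99985; denominator sine = +0.76828.
Result = 0.0308·2.93·(+0.99985) / (0.0855·(+0.76828)) = +1.3736 rad/s; magnitude 1.3736 rad/s.

1.37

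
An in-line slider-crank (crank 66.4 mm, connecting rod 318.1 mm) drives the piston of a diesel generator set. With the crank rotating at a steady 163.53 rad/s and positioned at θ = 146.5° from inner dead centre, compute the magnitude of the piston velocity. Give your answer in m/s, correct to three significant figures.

4.94

ω = 163.5 rad/s
For an in-line slider-crank, x = r cosθ + √(L² − r² sin²θ), so v = −rω sinθ·[1 + r cosθ/√(L² − r² sin²θ)].
With r = 0.0664 m, L = 0.3181 m, θ = 146.5°: √(L² − r² sin²θ) = 0.31598 m.
v = −0.0664·163.5·0.55194·[1 + 0.0664·-0.83389/0.31598] = -4.943 m/s.
|v| = 4.943 m/s.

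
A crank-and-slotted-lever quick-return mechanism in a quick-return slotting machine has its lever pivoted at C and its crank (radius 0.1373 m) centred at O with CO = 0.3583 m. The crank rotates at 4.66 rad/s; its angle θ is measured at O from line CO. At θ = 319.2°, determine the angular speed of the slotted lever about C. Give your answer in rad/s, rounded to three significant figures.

ω = 4.66 rad/s
Crank pin A relative to C: A = (d + r cosθ, r sinθ); lever angle φ = atan2(r sinθ, d + r cosθ).
Differentiating tanφ: φ̇ = rω(d cosθ + r)/(d² + r² + 2dr cosθ).
d² + r² + 2dr cosθ = |CA|² = 0.22171 m²;  d cosθ + r = +0.40853 m.
|ω_lever| = |0.1373·4.66·+0.40853| / 0.22171 = 1.179 rad/s.

1.18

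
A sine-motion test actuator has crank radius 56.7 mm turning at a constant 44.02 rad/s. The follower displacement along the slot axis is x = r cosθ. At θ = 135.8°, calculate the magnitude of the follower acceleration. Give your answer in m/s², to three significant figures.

ω = 44.02 rad/s
x = r cosθ ⇒ ẍ = −rω² cosθ (ω constant).
|a| = rω²|cosθ| = 0.0567·(44.02)²·|cos 135.8°| = 78.768 m/s².

78.8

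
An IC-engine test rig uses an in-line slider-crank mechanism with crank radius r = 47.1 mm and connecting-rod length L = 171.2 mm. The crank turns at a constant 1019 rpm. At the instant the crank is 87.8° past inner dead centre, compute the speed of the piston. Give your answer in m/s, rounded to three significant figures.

ω = 2π·1019/60 = 106.7 rad/s
For an in-line slider-crank, x = r cosθ + √(L² − r² sin²θ), so v = −rω sinθ·[1 + r cosθ/√(L² − r² sin²θ)].
With r = 0.0471 m, L = 0.1712 m, θ = 87.8°: √(L² − r² sin²θ) = 0.1646 m.
v = −0.0471·106.7·0.99926·[1 + 0.0471·0.03839/0.1646] = -5.0775 m/s.
|v| = 5.0775 m/s.

5.08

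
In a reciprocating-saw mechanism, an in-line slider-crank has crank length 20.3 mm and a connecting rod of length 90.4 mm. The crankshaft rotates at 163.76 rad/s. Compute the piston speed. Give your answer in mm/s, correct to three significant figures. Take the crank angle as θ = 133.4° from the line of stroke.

ω = 163.8 rad/s
For an in-line slider-crank, x = r cosθ + √(L² − r² sin²θ), so v = −rω sinθ·[1 + r cosθ/√(L² − r² sin²θ)].
With r = 0.0203 m, L = 0.0904 m, θ = 133.4°: √(L² − r² sin²θ) = 0.089189 m.
v = −0.0203·163.8·0.72657·[1 + 0.0203·-0.68709/0.089189] = -2.0376 m/s.
|v| = 2.0376 m/s = 2037.6 mm/s.

2040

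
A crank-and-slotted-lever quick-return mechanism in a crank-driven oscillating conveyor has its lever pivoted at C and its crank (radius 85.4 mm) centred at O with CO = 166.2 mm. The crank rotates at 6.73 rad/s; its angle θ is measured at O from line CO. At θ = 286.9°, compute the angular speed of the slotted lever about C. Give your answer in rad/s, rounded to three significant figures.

ω = 6.73 rad/s
Crank pin A relative to C: A = (d + r cosθ, r sinθ); lever angle φ = atan2(r sinθ, d + r cosθ).
Differentiating tanφ: φ̇ = rω(d cosθ + r)/(d² + r² + 2dr cosθ).
d² + r² + 2dr cosθ = |CA|² = 0.0431678 m²;  d cosθ + r = +0.13371 m.
|ω_lever| = |0.0854·6.73·+0.13371| / 0.0431678 = 1.7803 rad/s.

1.78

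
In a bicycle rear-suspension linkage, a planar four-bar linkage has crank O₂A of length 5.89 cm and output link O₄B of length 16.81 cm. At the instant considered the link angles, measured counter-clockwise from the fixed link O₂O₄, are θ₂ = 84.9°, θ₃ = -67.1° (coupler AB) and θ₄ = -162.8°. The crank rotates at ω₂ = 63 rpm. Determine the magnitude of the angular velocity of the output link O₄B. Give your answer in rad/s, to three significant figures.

1.09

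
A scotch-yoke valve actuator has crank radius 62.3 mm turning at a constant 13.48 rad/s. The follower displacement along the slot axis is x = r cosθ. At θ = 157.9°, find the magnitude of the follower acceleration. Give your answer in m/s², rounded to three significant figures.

10.5

ω = 13.48 rad/s
x = r cosθ ⇒ ẍ = −rω² cosθ (ω constant).
|a| = rω²|cosθ| = 0.0623·(13.48)²·|cos 157.9°| = 10.489 m/s².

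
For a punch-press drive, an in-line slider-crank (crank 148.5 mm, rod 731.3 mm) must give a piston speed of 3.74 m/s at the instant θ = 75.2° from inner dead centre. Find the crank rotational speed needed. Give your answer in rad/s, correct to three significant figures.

For an in-line slider-crank, |v_piston| = rω|sinθ|·[1 + r cosθ/√(L² − r² sin²θ)].
With r = 0.1485 m, L = 0.7313 m, θ = 75.2°: the bracketed kinematic factor |dx/dθ| = 0.15117 m.
ω = v/|dx/dθ| = 3.74/0.15117 = 24.741 rad/s.

24.7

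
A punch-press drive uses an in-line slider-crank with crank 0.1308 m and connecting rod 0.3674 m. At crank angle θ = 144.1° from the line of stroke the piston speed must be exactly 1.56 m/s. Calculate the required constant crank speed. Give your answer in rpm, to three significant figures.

For an in-line slider-crank, |v_piston| = rω|sinθ|·[1 + r cosθ/√(L² − r² sin²θ)].
With r = 0.1308 m, L = 0.3674 m, θ = 144.1°: the bracketed kinematic factor |dx/dθ| = 0.054081 m.
ω = v/|dx/dθ| = 1.56/0.054081 = 28.846 rad/s.
N = 60ω/(2π) = 275.46 rpm.

275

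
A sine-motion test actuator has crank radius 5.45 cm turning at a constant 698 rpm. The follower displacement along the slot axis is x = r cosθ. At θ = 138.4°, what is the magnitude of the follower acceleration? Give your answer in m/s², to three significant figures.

ω = 73.09 rad/s (from 698 rpm).
x = r cosθ ⇒ ẍ = −rω² cosθ (ω constant).
|a| = rω²|cosθ| = 0.0545·(73.09)²·|cos 138.4°| = 217.75 m/s².

218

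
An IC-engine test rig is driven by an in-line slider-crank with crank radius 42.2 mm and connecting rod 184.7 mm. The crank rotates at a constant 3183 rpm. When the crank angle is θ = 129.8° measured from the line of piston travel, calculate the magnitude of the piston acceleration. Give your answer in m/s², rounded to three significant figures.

3180

ω = 2π·3183/60 = 333.3 rad/s
x(θ) = r cosθ + √(L² − r² sin²θ); with ω constant, a = ω²·d²x/dθ².
d²x/dθ² = −r cosθ − r²(cos2θ)/√u − r⁴ sin²2θ/(4u^{3/2}),  u = L² − r² sin²θ = 0.0330629 m².
Substituting r = 0.0422 m, L = 0.1847 m, θ = 129.8°: d²x/dθ² = +0.028653 m.
a = ω²·d²x/dθ² = (333.3)²·(+0.028653) = +3183.5 m/s²;  |a| = 3183.5 m/s².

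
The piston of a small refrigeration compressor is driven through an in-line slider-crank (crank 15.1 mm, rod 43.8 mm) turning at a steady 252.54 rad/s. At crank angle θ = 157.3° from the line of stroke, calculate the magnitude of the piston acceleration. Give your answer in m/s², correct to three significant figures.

ω = 252.5 rad/s
x(θ) = r cosθ + √(L² − r² sin²θ); with ω constant, a = ω²·d²x/dθ².
d²x/dθ² = −r cosθ − r²(cos2θ)/√u − r⁴ sin²2θ/(4u^{3/2}),  u = L² − r² sin²θ = 0.00188448 m².
Substituting r = 0.0151 m, L = 0.0438 m, θ = 157.3°: d²x/dθ² = +0.010162 m.
a = ω²·d²x/dθ² = (252.5)²·(+0.010162) = +648.08 m/s²;  |a| = 648.08 m/s².

648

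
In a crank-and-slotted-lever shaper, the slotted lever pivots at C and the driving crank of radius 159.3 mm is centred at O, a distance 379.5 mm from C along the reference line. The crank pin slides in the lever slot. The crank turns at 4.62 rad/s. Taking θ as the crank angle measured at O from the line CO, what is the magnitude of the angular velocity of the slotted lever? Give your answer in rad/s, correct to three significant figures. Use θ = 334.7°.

1.33

ω = 4.62 rad/s
Crank pin A relative to C: A = (d + r cosθ, r sinθ); lever angle φ = atan2(r sinθ, d + r cosθ).
Differentiating tanφ: φ̇ = rω(d cosθ + r)/(d² + r² + 2dr cosθ).
d² + r² + 2dr cosθ = |CA|² = 0.278708 m²;  d cosθ + r = +0.5024 m.
|ω_lever| = |0.1593·4.62·+0.5024| / 0.278708 = 1.3267 rad/s.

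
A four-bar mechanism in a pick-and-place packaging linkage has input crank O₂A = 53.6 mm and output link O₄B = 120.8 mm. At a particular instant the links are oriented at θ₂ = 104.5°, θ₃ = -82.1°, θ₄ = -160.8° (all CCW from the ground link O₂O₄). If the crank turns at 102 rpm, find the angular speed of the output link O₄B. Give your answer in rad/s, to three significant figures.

ω₂ = 10.68 rad/s (from 102 rpm).
Differentiating the loop-closure r₂e^{iθ₂}+r₃e^{iθ₃}=r₁+r₄e^{iθ₄} gives r₂ω₂e^{iθ₂}+r₃ω₃e^{iθ₃}=r₄ω₄e^{iθ₄}.
Eliminating the other unknown: ω₄ = r₂ω₂ sin(θ₂−θ₃) / [r₄ sin(θ₄−θ₃)].
Numerator sine = -0.11494; denominator sine = -0.98061.
Result = 0.0536·10.68·(-0.11494) / (0.1208·(-0.98061)) = +0.55551 rad/s; magnitude 0.55551 rad/s.

0.556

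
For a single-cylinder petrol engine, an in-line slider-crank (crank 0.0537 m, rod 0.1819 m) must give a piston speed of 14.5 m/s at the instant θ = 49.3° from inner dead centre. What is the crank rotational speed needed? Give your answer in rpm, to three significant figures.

For an in-line slider-crank, |v_piston| = rω|sinθ|·[1 + r cosθ/√(L² − r² sin²θ)].
With r = 0.0537 m, L = 0.1819 m, θ = 49.3°: the bracketed kinematic factor |dx/dθ| = 0.048753 m.
ω = v/|dx/dθ| = 14.5/0.048753 = 297.42 rad/s.
N = 60ω/(2π) = 2840.1 rpm.

2840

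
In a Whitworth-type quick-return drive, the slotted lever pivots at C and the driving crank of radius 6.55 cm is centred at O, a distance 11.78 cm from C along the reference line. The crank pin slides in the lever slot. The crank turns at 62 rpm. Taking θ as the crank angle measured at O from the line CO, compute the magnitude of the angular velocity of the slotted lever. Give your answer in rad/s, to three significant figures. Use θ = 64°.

ω = 6.493 rad/s (from 62 rpm).
Crank pin A relative to C: A = (d + r cosθ, r sinθ); lever angle φ = atan2(r sinθ, d + r cosθ).
Differentiating tanφ: φ̇ = rω(d cosθ + r)/(d² + r² + 2dr cosθ).
d² + r² + 2dr cosθ = |CA|² = 0.0249319 m²;  d cosθ + r = +0.11714 m.
|ω_lever| = |0.0655·6.493·+0.11714| / 0.0249319 = 1.9981 rad/s.

2.00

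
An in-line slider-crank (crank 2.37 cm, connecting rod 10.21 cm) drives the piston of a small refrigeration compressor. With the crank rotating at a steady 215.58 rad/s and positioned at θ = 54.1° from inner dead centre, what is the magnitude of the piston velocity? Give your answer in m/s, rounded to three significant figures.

ω = 215.6 rad/s
For an in-line slider-crank, x = r cosθ + √(L² − r² sin²θ), so v = −rω sinθ·[1 + r cosθ/√(L² − r² sin²θ)].
With r = 0.0237 m, L = 0.1021 m, θ = 54.1°: √(L² − r² sin²θ) = 0.10028 m.
v = −0.0237·215.6·0.81004·[1 + 0.0237·0.58637/0.10028] = -4.7123 m/s.
|v| = 4.7123 m/s.

4.71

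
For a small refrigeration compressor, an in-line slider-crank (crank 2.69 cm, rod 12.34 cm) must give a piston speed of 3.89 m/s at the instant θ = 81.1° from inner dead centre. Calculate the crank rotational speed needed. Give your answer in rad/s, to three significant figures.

141

For an in-line slider-crank, |v_piston| = rω|sinθ|·[1 + r cosθ/√(L² − r² sin²θ)].
With r = 0.0269 m, L = 0.1234 m, θ = 81.1°: the bracketed kinematic factor |dx/dθ| = 0.027494 m.
ω = v/|dx/dθ| = 3.89/0.027494 = 141.49 rad/s.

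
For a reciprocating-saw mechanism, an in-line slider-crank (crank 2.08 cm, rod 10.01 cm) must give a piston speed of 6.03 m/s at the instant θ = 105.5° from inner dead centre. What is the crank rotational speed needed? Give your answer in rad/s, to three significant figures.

For an in-line slider-crank, |v_piston| = rω|sinθ|·[1 + r cosθ/√(L² − r² sin²θ)].
With r = 0.0208 m, L = 0.1001 m, θ = 105.5°: the bracketed kinematic factor |dx/dθ| = 0.018907 m.
ω = v/|dx/dθ| = 6.03/0.018907 = 318.92 rad/s.

319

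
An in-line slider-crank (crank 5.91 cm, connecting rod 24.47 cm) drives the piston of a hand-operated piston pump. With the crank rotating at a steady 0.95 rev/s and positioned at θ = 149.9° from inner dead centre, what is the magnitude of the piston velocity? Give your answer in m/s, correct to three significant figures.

ω = 2π·0.95 = 5.969 rad/s
For an in-line slider-crank, x = r cosθ + √(L² − r² sin²θ), so v = −rω sinθ·[1 + r cosθ/√(L² − r² sin²θ)].
With r = 0.0591 m, L = 0.2447 m, θ = 149.9°: √(L² − r² sin²θ) = 0.2429 m.
v = −0.0591·5.969·0.50151·[1 + 0.0591·-0.86515/0.2429] = -0.13968 m/s.
|v| = 0.13968 m/s.

0.140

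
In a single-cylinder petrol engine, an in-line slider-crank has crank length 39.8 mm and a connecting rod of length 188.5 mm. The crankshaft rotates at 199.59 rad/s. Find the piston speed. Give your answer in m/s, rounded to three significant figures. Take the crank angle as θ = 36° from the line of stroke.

5.47

ω = 199.6 rad/s
For an in-line slider-crank, x = r cosθ + √(L² − r² sin²θ), so v = −rω sinθ·[1 + r cosθ/√(L² − r² sin²θ)].
With r = 0.0398 m, L = 0.1885 m, θ = 36°: √(L² − r² sin²θ) = 0.18704 m.
v = −0.0398·199.6·0.58779·[1 + 0.0398·0.80902/0.18704] = -5.473 m/s.
|v| = 5.473 m/s.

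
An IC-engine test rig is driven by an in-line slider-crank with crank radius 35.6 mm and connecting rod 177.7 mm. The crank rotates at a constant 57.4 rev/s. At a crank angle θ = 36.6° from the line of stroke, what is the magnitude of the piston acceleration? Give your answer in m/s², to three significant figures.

ω = 2π·57.4 = 360.7 rad/s
x(θ) = r cosθ + √(L² − r² sin²θ); with ω constant, a = ω²·d²x/dθ².
d²x/dθ² = −r cosθ − r²(cos2θ)/√u − r⁴ sin²2θ/(4u^{3/2}),  u = L² − r² sin²θ = 0.0311268 m².
Substituting r = 0.0356 m, L = 0.1777 m, θ = 36.6°: d²x/dθ² = -0.030724 m.
a = ω²·d²x/dθ² = (360.7)²·(-0.030724) = -3996.3 m/s²;  |a| = 3996.3 m/s².

4000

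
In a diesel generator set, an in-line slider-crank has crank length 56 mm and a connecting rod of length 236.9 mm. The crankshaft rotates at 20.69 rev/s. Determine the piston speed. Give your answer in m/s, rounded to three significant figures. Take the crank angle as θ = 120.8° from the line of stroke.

5.48

ω = 2π·20.7 = 130 rad/s
For an in-line slider-crank, x = r cosθ + √(L² − r² sin²θ), so v = −rω sinθ·[1 + r cosθ/√(L² − r² sin²θ)].
With r = 0.056 m, L = 0.2369 m, θ = 120.8°: √(L² − r² sin²θ) = 0.23197 m.
v = −0.056·130·0.85896·[1 + 0.056·-0.51204/0.23197] = -5.4802 m/s.
|v| = 5.4802 m/s.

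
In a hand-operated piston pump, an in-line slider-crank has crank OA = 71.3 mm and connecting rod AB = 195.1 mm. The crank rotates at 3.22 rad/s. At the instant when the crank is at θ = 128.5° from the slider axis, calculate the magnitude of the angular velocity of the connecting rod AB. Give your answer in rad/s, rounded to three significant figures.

0.764

ω = 3.22 rad/s
The rod makes angle φ with the slider axis where L sinφ = r sinθ; differentiating, L cosφ·φ̇ = r ω cosθ.
L cosφ = √(L² − r² sin²θ) = 0.18695 m.
|ω_rod| = r ω |cosθ| / √(L² − r² sin²θ) = 0.0713·3.22·0.62251/0.18695 = 0.76449 rad/s.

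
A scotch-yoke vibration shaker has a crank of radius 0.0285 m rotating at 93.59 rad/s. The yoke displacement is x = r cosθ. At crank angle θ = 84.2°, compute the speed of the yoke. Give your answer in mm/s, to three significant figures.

ω = 93.59 rad/s
x = r cosθ ⇒ ẋ = −rω sinθ.
|v| = rω|sinθ| = 0.0285·93.59·|sin 84.2°| = 2.6537 m/s = 2653.7 mm/s.

2650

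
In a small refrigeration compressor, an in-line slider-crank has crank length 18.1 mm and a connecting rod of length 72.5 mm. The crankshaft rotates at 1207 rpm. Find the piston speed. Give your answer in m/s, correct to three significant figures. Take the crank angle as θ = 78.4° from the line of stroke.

2.36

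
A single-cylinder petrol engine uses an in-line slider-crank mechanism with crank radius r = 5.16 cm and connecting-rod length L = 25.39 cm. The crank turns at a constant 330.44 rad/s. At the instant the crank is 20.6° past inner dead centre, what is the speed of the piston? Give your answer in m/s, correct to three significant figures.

7.14

ω = 330.4 rad/s
For an in-line slider-crank, x = r cosθ + √(L² − r² sin²θ), so v = −rω sinθ·[1 + r cosθ/√(L² − r² sin²θ)].
With r = 0.0516 m, L = 0.2539 m, θ = 20.6°: √(L² − r² sin²θ) = 0.25325 m.
v = −0.0516·330.4·0.35184·[1 + 0.0516·0.93606/0.25325] = -7.1433 m/s.
|v| = 7.1433 m/s.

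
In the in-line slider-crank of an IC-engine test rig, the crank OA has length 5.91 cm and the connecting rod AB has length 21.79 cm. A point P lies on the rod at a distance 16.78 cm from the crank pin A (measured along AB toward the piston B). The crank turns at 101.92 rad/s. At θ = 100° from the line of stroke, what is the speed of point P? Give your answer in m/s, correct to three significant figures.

5.71

ω = 101.9 rad/s.  Crank-pin speed |V_A| = rω = 6.0235 m/s, perpendicular to OA.
Rod angle: sinφ = −(r/L) sinθ ⇒ φ = -15.492°; ω_rod = −rω cosθ/√(L²−r²sin²θ) = +4.9812 rad/s.
V_P = V_A + ω_rod × AP, with AP = 0.1678 m along the rod.
Components: V_Px = −rω sinθ − a·ω_rod·sinφ = -5.7087 m/s;  V_Py = rω cosθ + a·ω_rod·cosφ = -0.24049 m/s.
|V_P| = √(V_Px² + V_Py²) = 5.7138 m/s.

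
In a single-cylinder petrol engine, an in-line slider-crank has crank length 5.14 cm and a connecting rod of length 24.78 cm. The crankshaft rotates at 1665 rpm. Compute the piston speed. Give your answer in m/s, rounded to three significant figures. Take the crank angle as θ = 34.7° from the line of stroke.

5.98

ω = 2π·1665/60 = 174.4 rad/s
For an in-line slider-crank, x = r cosθ + √(L² − r² sin²θ), so v = −rω sinθ·[1 + r cosθ/√(L² − r² sin²θ)].
With r = 0.0514 m, L = 0.2478 m, θ = 34.7°: √(L² − r² sin²θ) = 0.24607 m.
v = −0.0514·174.4·0.56928·[1 + 0.0514·0.82214/0.24607] = -5.9781 m/s.
|v| = 5.9781 m/s.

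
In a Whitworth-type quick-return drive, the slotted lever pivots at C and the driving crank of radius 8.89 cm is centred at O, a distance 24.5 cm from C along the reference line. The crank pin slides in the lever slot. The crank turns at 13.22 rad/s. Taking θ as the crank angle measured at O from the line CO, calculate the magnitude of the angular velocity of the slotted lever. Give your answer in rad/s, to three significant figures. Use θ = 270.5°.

ω = 13.22 rad/s
Crank pin A relative to C: A = (d + r cosθ, r sinθ); lever angle φ = atan2(r sinθ, d + r cosθ).
Differentiating tanφ: φ̇ = rω(d cosθ + r)/(d² + r² + 2dr cosθ).
d² + r² + 2dr cosθ = |CA|² = 0.0683083 m²;  d cosθ + r = +0.091038 m.
|ω_lever| = |0.0889·13.22·+0.091038| / 0.0683083 = 1.5663 rad/s.

1.57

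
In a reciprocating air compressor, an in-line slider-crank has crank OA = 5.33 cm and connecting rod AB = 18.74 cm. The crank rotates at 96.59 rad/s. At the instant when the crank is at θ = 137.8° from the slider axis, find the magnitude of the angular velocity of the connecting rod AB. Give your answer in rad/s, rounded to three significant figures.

20.7

ω = 96.59 rad/s
The rod makes angle φ with the slider axis where L sinφ = r sinθ; differentiating, L cosφ·φ̇ = r ω cosθ.
L cosφ = √(L² − r² sin²θ) = 0.18395 m.
|ω_rod| = r ω |cosθ| / √(L² − r² sin²θ) = 0.0533·96.59·0.74080/0.18395 = 20.733 rad/s.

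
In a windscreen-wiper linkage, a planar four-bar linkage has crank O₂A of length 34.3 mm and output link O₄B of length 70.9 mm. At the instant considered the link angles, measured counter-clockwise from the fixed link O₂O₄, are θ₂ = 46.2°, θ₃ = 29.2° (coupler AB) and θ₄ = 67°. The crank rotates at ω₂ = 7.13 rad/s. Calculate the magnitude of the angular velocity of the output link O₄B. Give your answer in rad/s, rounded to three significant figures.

1.65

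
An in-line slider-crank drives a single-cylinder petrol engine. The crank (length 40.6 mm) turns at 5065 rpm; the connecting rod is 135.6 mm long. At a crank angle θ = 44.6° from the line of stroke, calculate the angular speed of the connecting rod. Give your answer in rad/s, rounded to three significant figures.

116

ω = 530.4 rad/s (converted from 5065 rpm).
The rod makes angle φ with the slider axis where L sinφ = r sinθ; differentiating, L cosφ·φ̇ = r ω cosθ.
L cosφ = √(L² − r² sin²θ) = 0.13257 m.
|ω_rod| = r ω |cosθ| / √(L² − r² sin²θ) = 0.0406·530.4·0.71203/0.13257 = 115.66 rad/s.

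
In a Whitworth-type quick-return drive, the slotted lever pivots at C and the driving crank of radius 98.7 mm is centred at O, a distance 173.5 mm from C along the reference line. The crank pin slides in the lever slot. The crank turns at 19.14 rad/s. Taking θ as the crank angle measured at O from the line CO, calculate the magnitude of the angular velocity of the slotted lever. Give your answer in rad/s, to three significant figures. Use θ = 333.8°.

6.81

ω = 19.14 rad/s
Crank pin A relative to C: A = (d + r cosθ, r sinθ); lever angle φ = atan2(r sinθ, d + r cosθ).
Differentiating tanφ: φ̇ = rω(d cosθ + r)/(d² + r² + 2dr cosθ).
d² + r² + 2dr cosθ = |CA|² = 0.0705741 m²;  d cosθ + r = +0.25437 m.
|ω_lever| = |0.0987·19.14·+0.25437| / 0.0705741 = 6.8091 rad/s.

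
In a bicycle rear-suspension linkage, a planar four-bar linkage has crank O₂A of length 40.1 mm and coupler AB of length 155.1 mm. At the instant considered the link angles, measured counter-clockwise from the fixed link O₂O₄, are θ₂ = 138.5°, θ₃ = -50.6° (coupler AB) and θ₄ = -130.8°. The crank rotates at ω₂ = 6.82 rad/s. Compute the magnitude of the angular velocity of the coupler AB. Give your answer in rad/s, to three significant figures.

1.79

ω₂ = 6.82 rad/s
Differentiating the loop-closure r₂e^{iθ₂}+r₃e^{iθ₃}=r₁+r₄e^{iθ₄} gives r₂ω₂e^{iθ₂}+r₃ω₃e^{iθ₃}=r₄ω₄e^{iθ₄}.
Eliminating the other unknown: ω₃ = r₂ω₂ sin(θ₄−θ₂) / [r₃ sin(θ₃−θ₄)].
Numerator sine = +0.99993; denominator sine = +0.98541.
Result = 0.0401·6.82·(+0.99993) / (0.1551·(+0.98541)) = +1.7892 rad/s; magnitude 1.7892 rad/s.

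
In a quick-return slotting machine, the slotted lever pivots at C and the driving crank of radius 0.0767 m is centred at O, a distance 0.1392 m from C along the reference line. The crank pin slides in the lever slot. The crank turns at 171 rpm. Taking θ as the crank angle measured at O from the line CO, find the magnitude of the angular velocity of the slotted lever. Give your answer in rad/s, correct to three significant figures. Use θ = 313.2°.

ω = 17.91 rad/s (from 171 rpm).
Crank pin A relative to C: A = (d + r cosθ, r sinθ); lever angle φ = atan2(r sinθ, d + r cosθ).
Differentiating tanφ: φ̇ = rω(d cosθ + r)/(d² + r² + 2dr cosθ).
d² + r² + 2dr cosθ = |CA|² = 0.0398769 m²;  d cosθ + r = +0.17199 m.
|ω_lever| = |0.0767·17.91·+0.17199| / 0.0398769 = 5.9238 rad/s.

5.92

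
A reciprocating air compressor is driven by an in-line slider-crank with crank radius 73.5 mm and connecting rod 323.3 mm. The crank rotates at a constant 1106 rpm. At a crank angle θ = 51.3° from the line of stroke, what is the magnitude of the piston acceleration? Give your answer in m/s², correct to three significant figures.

570

ω = 2π·1106/60 = 115.8 rad/s
x(θ) = r cosθ + √(L² − r² sin²θ); with ω constant, a = ω²·d²x/dθ².
d²x/dθ² = −r cosθ − r²(cos2θ)/√u − r⁴ sin²2θ/(4u^{3/2}),  u = L² − r² sin²θ = 0.101233 m².
Substituting r = 0.0735 m, L = 0.3233 m, θ = 51.3°: d²x/dθ² = -0.042467 m.
a = ω²·d²x/dθ² = (115.8)²·(-0.042467) = -569.67 m/s²;  |a| = 569.67 m/s².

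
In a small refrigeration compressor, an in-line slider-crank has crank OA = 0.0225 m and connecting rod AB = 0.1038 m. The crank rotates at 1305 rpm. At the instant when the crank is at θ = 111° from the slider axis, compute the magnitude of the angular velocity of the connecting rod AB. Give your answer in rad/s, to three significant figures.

ω = 136.7 rad/s (converted from 1305 rpm).
The rod makes angle φ with the slider axis where L sinφ = r sinθ; differentiating, L cosφ·φ̇ = r ω cosθ.
L cosφ = √(L² − r² sin²θ) = 0.10165 m.
|ω_rod| = r ω |cosθ| / √(L² − r² sin²θ) = 0.0225·136.7·0.35837/0.10165 = 10.84 rad/s.

10.8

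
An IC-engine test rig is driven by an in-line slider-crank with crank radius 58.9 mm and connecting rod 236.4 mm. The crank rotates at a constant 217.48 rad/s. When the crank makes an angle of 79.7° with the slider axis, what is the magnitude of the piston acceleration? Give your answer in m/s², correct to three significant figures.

ω = 217.5 rad/s
x(θ) = r cosθ + √(L² − r² sin²θ); with ω constant, a = ω²·d²x/dθ².
d²x/dθ² = −r cosθ − r²(cos2θ)/√u − r⁴ sin²2θ/(4u^{3/2}),  u = L² − r² sin²θ = 0.0525267 m².
Substituting r = 0.0589 m, L = 0.2364 m, θ = 79.7°: d²x/dθ² = +0.0036068 m.
a = ω²·d²x/dθ² = (217.5)²·(+0.0036068) = +170.59 m/s²;  |a| = 170.59 m/s².

171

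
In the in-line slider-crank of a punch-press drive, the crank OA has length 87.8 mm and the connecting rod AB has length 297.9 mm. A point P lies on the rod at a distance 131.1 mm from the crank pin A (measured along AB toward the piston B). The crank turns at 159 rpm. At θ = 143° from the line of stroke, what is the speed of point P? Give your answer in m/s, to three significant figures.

1.02

ω = 16.65 rad/s.  Crank-pin speed |V_A| = rω = 1.4619 m/s, perpendicular to OA.
Rod angle: sinφ = −(r/L) sinθ ⇒ φ = -10.217°; ω_rod = −rω cosθ/√(L²−r²sin²θ) = +3.9824 rad/s.
V_P = V_A + ω_rod × AP, with AP = 0.1311 m along the rod.
Components: V_Px = −rω sinθ − a·ω_rod·sinφ = -0.78719 m/s;  V_Py = rω cosθ + a·ω_rod·cosφ = -0.65372 m/s.
|V_P| = √(V_Px² + V_Py²) = 1.0232 m/s.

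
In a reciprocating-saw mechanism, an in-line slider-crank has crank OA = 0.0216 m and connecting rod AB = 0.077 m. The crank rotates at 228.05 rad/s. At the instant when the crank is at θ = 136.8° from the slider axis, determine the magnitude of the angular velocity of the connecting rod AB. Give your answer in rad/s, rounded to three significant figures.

47.5

ω = 228.1 rad/s
The rod makes angle φ with the slider axis where L sinφ = r sinθ; differentiating, L cosφ·φ̇ = r ω cosθ.
L cosφ = √(L² − r² sin²θ) = 0.075567 m.
|ω_rod| = r ω |cosθ| / √(L² − r² sin²θ) = 0.0216·228.1·0.72897/0.075567 = 47.518 rad/s.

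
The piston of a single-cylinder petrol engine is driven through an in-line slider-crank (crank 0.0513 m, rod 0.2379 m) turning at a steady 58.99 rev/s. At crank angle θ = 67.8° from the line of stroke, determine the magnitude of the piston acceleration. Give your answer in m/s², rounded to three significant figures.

ω = 2π·59 = 370.6 rad/s
x(θ) = r cosθ + √(L² − r² sin²θ); with ω constant, a = ω²·d²x/dθ².
d²x/dθ² = −r cosθ − r²(cos2θ)/√u − r⁴ sin²2θ/(4u^{3/2}),  u = L² − r² sin²θ = 0.0543404 m².
Substituting r = 0.0513 m, L = 0.2379 m, θ = 67.8°: d²x/dθ² = -0.011384 m.
a = ω²·d²x/dθ² = (370.6)²·(-0.011384) = -1563.9 m/s²;  |a| = 1563.9 m/s².

1560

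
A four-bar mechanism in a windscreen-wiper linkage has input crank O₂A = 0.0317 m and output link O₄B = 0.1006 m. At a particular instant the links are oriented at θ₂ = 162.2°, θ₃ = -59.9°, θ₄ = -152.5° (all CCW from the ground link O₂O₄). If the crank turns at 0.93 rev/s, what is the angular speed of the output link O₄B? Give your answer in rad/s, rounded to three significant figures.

ω₂ = 5.843 rad/s (from 0.93 rev/s).
Differentiating the loop-closure r₂e^{iθ₂}+r₃e^{iθ₃}=r₁+r₄e^{iθ₄} gives r₂ω₂e^{iθ₂}+r₃ω₃e^{iθ₃}=r₄ω₄e^{iθ₄}.
Eliminating the other unknown: ω₄ = r₂ω₂ sin(θ₂−θ₃) / [r₄ sin(θ₄−θ₃)].
Numerator sine = -0.67043; denominator sine = -0.99897.
Result = 0.0317·5.843·(-0.67043) / (0.1006·(-0.99897)) = +1.2357 rad/s; magnitude 1.2357 rad/s.

1.24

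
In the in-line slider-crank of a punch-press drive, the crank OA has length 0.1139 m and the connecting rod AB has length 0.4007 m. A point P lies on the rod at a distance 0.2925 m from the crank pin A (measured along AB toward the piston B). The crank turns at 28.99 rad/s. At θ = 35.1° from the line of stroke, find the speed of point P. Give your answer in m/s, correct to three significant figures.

2.34

ω = 28.99 rad/s.  Crank-pin speed |V_A| = rω = 3.302 m/s, perpendicular to OA.
Rod angle: sinφ = −(r/L) sinθ ⇒ φ = -9.407°; ω_rod = −rω cosθ/√(L²−r²sin²θ) = -6.8338 rad/s.
V_P = V_A + ω_rod × AP, with AP = 0.2925 m along the rod.
Components: V_Px = −rω sinθ − a·ω_rod·sinφ = -2.2254 m/s;  V_Py = rω cosθ + a·ω_rod·cosφ = +0.72948 m/s.
|V_P| = √(V_Px² + V_Py²) = 2.3419 m/s.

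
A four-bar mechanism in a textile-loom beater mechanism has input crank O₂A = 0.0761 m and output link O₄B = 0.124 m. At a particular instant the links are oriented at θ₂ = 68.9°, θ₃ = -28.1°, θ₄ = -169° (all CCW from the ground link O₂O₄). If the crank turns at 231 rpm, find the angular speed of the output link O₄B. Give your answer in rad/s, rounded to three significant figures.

ω₂ = 24.19 rad/s (from 231 rpm).
Differentiating the loop-closure r₂e^{iθ₂}+r₃e^{iθ₃}=r₁+r₄e^{iθ₄} gives r₂ω₂e^{iθ₂}+r₃ω₃e^{iθ₃}=r₄ω₄e^{iθ₄}.
Eliminating the other unknown: ω₄ = r₂ω₂ sin(θ₂−θ₃) / [r₄ sin(θ₄−θ₃)].
Numerator sine = +0.99255; denominator sine = -0.63068.
Result = 0.0761·24.19·(+0.99255) / (0.124·(-0.63068)) = -23.364 rad/s; magnitude 23.364 rad/s.

23.4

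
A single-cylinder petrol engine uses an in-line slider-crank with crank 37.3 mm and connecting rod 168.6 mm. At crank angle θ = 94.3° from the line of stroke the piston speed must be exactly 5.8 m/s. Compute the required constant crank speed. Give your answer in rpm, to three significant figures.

For an in-line slider-crank, |v_piston| = rω|sinθ|·[1 + r cosθ/√(L² − r² sin²θ)].
With r = 0.0373 m, L = 0.1686 m, θ = 94.3°: the bracketed kinematic factor |dx/dθ| = 0.036562 m.
ω = v/|dx/dθ| = 5.8/0.036562 = 158.63 rad/s.
N = 60ω/(2π) = 1514.8 rpm.

1510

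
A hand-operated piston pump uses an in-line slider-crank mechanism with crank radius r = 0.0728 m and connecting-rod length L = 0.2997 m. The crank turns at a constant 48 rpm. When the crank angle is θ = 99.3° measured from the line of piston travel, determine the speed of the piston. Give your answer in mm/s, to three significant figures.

347

ω = 2π·48/60 = 5.027 rad/s
For an in-line slider-crank, x = r cosθ + √(L² − r² sin²θ), so v = −rω sinθ·[1 + r cosθ/√(L² − r² sin²θ)].
With r = 0.0728 m, L = 0.2997 m, θ = 99.3°: √(L² − r² sin²θ) = 0.29096 m.
v = −0.0728·5.027·0.98686·[1 + 0.0728·-0.16160/0.29096] = -0.34652 m/s.
|v| = 0.34652 m/s = 346.52 mm/s.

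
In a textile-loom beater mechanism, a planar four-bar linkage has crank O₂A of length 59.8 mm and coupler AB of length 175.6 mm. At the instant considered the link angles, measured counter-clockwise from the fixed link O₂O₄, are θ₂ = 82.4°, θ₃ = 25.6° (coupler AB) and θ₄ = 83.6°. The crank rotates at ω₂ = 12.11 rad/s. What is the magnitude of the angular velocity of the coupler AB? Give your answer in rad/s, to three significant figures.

0.102

ω₂ = 12.11 rad/s
Differentiating the loop-closure r₂e^{iθ₂}+r₃e^{iθ₃}=r₁+r₄e^{iθ₄} gives r₂ω₂e^{iθ₂}+r₃ω₃e^{iθ₃}=r₄ω₄e^{iθ₄}.
Eliminating the other unknown: ω₃ = r₂ω₂ sin(θ₄−θ₂) / [r₃ sin(θ₃−θ₄)].
Numerator sine = +0.02094; denominator sine = -0.84805.
Result = 0.0598·12.11·(+0.02094) / (0.1756·(-0.84805)) = -0.10184 rad/s; magnitude 0.10184 rad/s.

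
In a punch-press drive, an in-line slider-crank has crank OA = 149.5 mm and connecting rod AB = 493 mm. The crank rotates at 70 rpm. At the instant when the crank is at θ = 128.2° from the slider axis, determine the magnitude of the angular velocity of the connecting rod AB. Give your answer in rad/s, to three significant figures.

ω = 7.33 rad/s (converted from 70 rpm).
The rod makes angle φ with the slider axis where L sinφ = r sinθ; differentiating, L cosφ·φ̇ = r ω cosθ.
L cosφ = √(L² − r² sin²θ) = 0.4788 m.
|ω_rod| = r ω |cosθ| / √(L² − r² sin²θ) = 0.1495·7.33·0.61841/0.4788 = 1.4154 rad/s.

1.42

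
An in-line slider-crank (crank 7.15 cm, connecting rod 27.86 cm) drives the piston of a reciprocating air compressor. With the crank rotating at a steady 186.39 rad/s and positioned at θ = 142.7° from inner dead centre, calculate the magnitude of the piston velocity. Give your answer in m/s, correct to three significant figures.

ω = 186.4 rad/s
For an in-line slider-crank, x = r cosθ + √(L² − r² sin²θ), so v = −rω sinθ·[1 + r cosθ/√(L² − r² sin²θ)].
With r = 0.0715 m, L = 0.2786 m, θ = 142.7°: √(L² − r² sin²θ) = 0.27521 m.
v = −0.0715·186.4·0.60599·[1 + 0.0715·-0.79547/0.27521] = -6.4069 m/s.
|v| = 6.4069 m/s.

6.41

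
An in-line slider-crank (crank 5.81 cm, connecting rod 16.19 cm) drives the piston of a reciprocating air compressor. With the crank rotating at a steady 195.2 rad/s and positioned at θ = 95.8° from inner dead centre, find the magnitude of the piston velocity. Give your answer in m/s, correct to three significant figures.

10.8

ω = 195.2 rad/s
For an in-line slider-crank, x = r cosθ + √(L² − r² sin²θ), so v = −rω sinθ·[1 + r cosθ/√(L² − r² sin²θ)].
With r = 0.0581 m, L = 0.1619 m, θ = 95.8°: √(L² − r² sin²θ) = 0.15123 m.
v = −0.0581·195.2·0.99488·[1 + 0.0581·-0.10106/0.15123] = -10.845 m/s.
|v| = 10.845 m/s.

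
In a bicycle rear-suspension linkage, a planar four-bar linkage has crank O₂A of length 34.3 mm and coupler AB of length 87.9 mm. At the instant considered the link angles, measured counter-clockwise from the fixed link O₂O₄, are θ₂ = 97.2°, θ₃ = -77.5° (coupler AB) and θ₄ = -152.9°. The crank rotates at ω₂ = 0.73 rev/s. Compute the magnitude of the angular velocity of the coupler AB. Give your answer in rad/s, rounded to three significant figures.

1.74

ω₂ = 4.587 rad/s (from 0.73 rev/s).
Differentiating the loop-closure r₂e^{iθ₂}+r₃e^{iθ₃}=r₁+r₄e^{iθ₄} gives r₂ω₂e^{iθ₂}+r₃ω₃e^{iθ₃}=r₄ω₄e^{iθ₄}.
Eliminating the other unknown: ω₃ = r₂ω₂ sin(θ₄−θ₂) / [r₃ sin(θ₃−θ₄)].
Numerator sine = +0.94029; denominator sine = +0.96771.
Result = 0.0343·4.587·(+0.94029) / (0.0879·(+0.96771)) = +1.7391 rad/s; magnitude 1.7391 rad/s.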